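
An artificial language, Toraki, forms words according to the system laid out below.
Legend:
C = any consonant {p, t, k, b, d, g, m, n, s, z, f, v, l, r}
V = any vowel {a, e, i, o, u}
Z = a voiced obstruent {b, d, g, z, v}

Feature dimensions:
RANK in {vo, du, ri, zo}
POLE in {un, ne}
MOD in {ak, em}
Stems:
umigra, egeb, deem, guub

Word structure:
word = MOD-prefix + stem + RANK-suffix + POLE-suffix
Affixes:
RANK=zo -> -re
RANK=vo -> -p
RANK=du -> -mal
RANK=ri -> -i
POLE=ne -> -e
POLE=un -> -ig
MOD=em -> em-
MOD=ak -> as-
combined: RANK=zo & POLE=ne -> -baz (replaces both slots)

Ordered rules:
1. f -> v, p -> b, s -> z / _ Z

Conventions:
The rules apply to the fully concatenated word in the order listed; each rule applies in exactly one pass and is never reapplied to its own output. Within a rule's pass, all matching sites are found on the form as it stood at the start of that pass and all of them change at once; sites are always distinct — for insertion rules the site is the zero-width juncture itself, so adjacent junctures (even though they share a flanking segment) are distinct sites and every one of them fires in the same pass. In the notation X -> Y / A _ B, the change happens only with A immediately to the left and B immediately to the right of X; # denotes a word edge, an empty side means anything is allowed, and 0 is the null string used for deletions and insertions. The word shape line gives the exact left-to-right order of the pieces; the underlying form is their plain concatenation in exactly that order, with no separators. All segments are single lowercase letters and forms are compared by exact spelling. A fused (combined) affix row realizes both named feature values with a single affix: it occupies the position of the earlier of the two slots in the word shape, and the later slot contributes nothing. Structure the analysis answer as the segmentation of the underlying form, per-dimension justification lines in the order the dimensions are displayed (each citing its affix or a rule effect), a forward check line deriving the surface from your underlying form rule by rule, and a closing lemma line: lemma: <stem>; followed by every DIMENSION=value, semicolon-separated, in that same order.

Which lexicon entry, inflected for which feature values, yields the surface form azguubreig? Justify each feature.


underlying: as-guub-re-ig
RANK=zo - signalled by the affix -re
POLE=un - signalled by the affix -ig
MOD=ak - signalled by the affix as-
check: asguubreig -> azguubreig
lemma: guub; RANK=zo; POLE=un; MOD=ak


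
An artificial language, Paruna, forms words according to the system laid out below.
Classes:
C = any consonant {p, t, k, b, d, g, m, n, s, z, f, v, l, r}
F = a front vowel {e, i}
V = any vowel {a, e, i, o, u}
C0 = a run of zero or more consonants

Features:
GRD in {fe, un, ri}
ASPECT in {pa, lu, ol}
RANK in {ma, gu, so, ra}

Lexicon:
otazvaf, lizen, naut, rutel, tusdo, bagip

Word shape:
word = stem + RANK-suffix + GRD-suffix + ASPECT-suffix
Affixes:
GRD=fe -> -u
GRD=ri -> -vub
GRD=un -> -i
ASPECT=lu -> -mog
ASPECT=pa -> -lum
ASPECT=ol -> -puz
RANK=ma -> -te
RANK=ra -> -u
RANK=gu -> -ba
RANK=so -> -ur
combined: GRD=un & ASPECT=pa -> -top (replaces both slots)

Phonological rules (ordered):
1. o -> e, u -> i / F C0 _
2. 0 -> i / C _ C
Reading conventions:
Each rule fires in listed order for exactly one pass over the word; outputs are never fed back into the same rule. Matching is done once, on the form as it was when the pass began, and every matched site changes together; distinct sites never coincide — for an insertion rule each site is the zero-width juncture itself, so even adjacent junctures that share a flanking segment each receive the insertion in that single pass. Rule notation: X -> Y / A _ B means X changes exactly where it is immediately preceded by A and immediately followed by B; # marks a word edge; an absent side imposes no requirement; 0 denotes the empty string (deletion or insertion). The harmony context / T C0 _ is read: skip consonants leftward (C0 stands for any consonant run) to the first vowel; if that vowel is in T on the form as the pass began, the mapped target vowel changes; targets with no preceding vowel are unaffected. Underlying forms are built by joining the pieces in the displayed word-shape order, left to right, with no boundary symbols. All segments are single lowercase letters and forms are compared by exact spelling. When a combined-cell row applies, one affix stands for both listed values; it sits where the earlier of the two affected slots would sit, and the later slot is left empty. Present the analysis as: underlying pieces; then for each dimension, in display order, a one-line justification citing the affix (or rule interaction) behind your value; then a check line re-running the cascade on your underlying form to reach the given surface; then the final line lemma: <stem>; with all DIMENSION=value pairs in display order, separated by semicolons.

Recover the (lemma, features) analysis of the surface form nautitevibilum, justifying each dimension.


underlying: naut-te-vub-lum
GRD=ri - signalled by the affix -vub
ASPECT=pa - signalled by the affix -lum
RANK=ma - signalled by the affix -te
check: nauttevublum -> nautteviblum -> nautitevibilum
lemma: naut; GRD=ri; ASPECT=pa; RANK=ma


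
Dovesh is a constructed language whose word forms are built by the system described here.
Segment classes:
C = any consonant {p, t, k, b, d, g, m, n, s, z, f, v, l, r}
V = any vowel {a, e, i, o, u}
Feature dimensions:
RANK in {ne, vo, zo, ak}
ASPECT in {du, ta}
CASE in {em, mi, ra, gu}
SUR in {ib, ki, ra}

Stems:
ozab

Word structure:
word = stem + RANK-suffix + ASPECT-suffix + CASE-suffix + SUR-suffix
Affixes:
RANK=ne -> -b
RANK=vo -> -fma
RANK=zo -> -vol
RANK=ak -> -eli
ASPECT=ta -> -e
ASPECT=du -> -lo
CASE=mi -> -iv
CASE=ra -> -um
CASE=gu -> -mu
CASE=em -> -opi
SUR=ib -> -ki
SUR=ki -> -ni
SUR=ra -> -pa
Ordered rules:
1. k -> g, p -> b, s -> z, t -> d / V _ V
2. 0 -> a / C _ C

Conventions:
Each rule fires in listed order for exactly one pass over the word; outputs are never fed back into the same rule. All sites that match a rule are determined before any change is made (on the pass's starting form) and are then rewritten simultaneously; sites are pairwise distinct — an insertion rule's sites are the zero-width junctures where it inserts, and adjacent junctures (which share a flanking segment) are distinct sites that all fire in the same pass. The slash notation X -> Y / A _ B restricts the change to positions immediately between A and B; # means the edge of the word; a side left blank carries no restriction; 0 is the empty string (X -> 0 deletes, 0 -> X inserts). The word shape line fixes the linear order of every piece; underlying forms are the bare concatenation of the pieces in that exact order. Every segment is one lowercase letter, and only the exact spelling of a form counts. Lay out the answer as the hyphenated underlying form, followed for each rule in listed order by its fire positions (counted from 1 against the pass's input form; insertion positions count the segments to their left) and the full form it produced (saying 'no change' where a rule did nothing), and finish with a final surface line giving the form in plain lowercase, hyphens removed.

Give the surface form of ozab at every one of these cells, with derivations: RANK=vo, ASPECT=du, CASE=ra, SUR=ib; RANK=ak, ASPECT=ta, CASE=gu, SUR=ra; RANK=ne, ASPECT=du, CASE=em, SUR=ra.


cell RANK=vo, ASPECT=du, CASE=ra, SUR=ib:
underlying: ozab-fma-lo-um-ki
1. k -> g, p -> b, s -> z, t -> d / V _ V: no change
2. 0 -> a / C _ C: inserts after position(s) 4, 5, 11: ozabafamaloumaki
surface: ozabafamaloumaki

cell RANK=ak, ASPECT=ta, CASE=gu, SUR=ra:
underlying: ozab-eli-e-mu-pa
1. k -> g, p -> b, s -> z, t -> d / V _ V: fires at position(s) 11: ozabeliemuba
2. 0 -> a / C _ C: no change
surface: ozabeliemuba

cell RANK=ne, ASPECT=du, CASE=em, SUR=ra:
underlying: ozab-b-lo-opi-pa
1. k -> g, p -> b, s -> z, t -> d / V _ V: fires at position(s) 9, 11: ozabbloobiba
2. 0 -> a / C _ C: inserts after position(s) 4, 5: ozababaloobiba
surface: ozababaloobiba


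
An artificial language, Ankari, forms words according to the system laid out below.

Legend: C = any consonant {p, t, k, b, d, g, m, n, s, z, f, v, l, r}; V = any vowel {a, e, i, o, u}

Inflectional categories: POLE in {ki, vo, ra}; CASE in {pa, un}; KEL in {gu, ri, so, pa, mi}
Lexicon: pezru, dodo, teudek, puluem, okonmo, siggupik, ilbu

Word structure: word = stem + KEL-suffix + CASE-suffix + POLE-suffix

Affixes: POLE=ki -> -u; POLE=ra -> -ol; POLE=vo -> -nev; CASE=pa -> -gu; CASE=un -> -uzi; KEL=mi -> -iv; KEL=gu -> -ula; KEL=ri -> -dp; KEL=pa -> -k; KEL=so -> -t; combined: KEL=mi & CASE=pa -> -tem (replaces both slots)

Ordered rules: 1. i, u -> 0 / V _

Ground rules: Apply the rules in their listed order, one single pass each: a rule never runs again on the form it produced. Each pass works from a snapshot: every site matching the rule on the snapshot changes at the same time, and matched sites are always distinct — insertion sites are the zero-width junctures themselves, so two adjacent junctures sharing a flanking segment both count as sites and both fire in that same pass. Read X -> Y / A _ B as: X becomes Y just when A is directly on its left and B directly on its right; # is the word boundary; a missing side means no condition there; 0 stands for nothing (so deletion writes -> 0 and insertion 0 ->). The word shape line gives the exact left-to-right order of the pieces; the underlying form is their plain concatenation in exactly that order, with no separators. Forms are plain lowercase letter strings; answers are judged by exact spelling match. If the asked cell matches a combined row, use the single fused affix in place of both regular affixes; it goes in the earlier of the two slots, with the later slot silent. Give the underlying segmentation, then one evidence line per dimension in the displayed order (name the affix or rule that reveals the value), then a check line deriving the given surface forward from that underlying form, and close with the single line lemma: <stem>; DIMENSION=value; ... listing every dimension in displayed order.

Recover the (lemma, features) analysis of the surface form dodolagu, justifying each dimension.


underlying: dodo-ula-gu-u
POLE=ki - signalled by the affix -u
CASE=pa - signalled by the affix -gu
KEL=gu - signalled by the affix -ula
check: dodoulaguu -> dodolagu
lemma: dodo; POLE=ki; CASE=pa; KEL=gu


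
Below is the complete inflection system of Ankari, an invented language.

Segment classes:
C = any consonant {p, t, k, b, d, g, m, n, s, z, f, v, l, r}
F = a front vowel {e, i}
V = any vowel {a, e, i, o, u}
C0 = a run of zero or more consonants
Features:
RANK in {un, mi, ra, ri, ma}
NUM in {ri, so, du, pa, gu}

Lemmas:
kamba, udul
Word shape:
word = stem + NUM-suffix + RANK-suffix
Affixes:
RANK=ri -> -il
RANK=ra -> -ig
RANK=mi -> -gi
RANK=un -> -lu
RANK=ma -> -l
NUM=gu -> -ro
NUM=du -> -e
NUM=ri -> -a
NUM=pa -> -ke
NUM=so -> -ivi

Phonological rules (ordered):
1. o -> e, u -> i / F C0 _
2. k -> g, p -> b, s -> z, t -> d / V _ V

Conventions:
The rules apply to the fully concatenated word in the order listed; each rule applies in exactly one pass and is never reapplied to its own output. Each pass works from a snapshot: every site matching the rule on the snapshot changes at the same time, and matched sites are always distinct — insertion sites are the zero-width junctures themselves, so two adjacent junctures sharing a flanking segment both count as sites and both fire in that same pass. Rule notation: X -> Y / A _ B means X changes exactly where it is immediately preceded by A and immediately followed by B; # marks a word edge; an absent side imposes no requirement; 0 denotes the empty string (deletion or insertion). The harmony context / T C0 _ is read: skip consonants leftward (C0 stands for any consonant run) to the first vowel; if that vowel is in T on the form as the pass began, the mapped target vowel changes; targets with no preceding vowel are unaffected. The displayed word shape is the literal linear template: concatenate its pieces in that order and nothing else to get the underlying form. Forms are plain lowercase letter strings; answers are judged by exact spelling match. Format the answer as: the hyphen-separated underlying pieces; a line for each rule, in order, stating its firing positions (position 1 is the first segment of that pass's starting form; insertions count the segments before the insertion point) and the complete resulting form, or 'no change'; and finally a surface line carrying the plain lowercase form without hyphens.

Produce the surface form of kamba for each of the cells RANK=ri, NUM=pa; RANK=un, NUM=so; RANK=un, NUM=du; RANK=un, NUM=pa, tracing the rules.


cell RANK=ri, NUM=pa:
underlying: kamba-ke-il
1. o -> e, u -> i / F C0 _: no change
2. k -> g, p -> b, s -> z, t -> d / V _ V: fires at position(s) 6: kambageil
surface: kambageil

cell RANK=un, NUM=so:
underlying: kamba-ivi-lu
1. o -> e, u -> i / F C0 _: fires at position(s) 10: kambaivili
2. k -> g, p -> b, s -> z, t -> d / V _ V: no change
surface: kambaivili

cell RANK=un, NUM=du:
underlying: kamba-e-lu
1. o -> e, u -> i / F C0 _: fires at position(s) 8: kambaeli
2. k -> g, p -> b, s -> z, t -> d / V _ V: no change
surface: kambaeli

cell RANK=un, NUM=pa:
underlying: kamba-ke-lu
1. o -> e, u -> i / F C0 _: fires at position(s) 9: kambakeli
2. k -> g, p -> b, s -> z, t -> d / V _ V: fires at position(s) 6: kambageli
surface: kambageli


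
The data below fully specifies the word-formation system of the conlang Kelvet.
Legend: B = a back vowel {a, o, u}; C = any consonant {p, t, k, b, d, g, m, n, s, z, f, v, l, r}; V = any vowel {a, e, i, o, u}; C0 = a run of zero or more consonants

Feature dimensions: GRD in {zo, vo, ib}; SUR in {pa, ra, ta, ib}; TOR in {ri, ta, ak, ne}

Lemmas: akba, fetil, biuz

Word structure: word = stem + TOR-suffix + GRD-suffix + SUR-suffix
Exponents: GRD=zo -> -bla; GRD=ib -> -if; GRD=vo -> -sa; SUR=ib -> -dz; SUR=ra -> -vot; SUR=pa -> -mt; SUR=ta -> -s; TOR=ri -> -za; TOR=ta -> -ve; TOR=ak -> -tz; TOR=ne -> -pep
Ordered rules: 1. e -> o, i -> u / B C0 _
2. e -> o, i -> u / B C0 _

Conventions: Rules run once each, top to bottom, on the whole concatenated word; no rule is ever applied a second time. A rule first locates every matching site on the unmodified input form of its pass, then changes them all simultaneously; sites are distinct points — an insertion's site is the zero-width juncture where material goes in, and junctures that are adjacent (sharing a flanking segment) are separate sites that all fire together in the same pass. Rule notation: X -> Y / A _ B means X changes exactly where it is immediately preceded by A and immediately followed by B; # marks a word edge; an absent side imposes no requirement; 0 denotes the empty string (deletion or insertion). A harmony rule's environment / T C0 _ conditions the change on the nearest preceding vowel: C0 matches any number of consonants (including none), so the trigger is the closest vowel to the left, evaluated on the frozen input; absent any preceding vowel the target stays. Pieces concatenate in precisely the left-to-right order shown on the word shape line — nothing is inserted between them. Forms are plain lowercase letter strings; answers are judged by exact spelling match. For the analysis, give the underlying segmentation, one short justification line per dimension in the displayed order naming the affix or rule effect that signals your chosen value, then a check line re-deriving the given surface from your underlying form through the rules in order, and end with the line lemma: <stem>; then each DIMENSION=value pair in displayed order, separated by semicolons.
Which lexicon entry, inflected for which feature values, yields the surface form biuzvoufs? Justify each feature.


underlying: biuz-ve-if-s
GRD=ib - signalled by the affix -if
SUR=ta - signalled by the affix -s
TOR=ta - signalled by the affix -ve
check: biuzveifs -> biuzvoifs -> biuzvoufs
lemma: biuz; GRD=ib; SUR=ta; TOR=ta


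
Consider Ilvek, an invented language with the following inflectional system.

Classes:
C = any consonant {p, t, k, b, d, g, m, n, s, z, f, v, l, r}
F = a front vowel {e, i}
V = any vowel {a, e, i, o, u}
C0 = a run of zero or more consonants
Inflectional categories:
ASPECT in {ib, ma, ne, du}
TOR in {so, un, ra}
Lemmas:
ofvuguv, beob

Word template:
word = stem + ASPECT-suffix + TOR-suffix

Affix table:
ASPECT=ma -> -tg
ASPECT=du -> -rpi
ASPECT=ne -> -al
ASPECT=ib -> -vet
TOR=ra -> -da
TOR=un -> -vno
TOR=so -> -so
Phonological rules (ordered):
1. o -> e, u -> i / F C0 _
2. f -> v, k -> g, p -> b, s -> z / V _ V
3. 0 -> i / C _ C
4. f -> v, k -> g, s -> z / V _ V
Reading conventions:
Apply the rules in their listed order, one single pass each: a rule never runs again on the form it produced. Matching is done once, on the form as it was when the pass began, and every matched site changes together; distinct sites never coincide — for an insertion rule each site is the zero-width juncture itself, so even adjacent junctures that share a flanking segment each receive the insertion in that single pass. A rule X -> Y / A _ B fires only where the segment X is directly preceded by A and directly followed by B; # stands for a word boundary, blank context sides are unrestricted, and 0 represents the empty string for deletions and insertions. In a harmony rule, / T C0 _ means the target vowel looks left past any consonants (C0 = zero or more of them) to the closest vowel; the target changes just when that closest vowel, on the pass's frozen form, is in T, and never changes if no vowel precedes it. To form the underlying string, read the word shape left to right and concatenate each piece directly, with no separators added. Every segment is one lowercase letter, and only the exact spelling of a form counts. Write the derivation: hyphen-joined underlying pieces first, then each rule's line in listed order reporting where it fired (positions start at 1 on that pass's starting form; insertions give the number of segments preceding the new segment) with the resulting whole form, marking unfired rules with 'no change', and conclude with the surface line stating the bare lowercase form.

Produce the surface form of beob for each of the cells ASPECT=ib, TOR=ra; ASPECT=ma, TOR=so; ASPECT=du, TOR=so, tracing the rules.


cell ASPECT=ib, TOR=ra:
underlying: beob-vet-da
1. o -> e, u -> i / F C0 _: fires at position(s) 3: beebvetda
2. f -> v, k -> g, p -> b, s -> z / V _ V: no change
3. 0 -> i / C _ C: inserts after position(s) 4, 7: beebivetida
4. f -> v, k -> g, s -> z / V _ V: no change
surface: beebivetida

cell ASPECT=ma, TOR=so:
underlying: beob-tg-so
1. o -> e, u -> i / F C0 _: fires at position(s) 3: beebtgso
2. f -> v, k -> g, p -> b, s -> z / V _ V: no change
3. 0 -> i / C _ C: inserts after position(s) 4, 5, 6: beebitigiso
4. f -> v, k -> g, s -> z / V _ V: fires at position(s) 10: beebitigizo
surface: beebitigizo

cell ASPECT=du, TOR=so:
underlying: beob-rpi-so
1. o -> e, u -> i / F C0 _: fires at position(s) 3, 9: beebrpise
2. f -> v, k -> g, p -> b, s -> z / V _ V: fires at position(s) 8: beebrpize
3. 0 -> i / C _ C: inserts after position(s) 4, 5: beebiripize
4. f -> v, k -> g, s -> z / V _ V: no change
surface: beebiripize


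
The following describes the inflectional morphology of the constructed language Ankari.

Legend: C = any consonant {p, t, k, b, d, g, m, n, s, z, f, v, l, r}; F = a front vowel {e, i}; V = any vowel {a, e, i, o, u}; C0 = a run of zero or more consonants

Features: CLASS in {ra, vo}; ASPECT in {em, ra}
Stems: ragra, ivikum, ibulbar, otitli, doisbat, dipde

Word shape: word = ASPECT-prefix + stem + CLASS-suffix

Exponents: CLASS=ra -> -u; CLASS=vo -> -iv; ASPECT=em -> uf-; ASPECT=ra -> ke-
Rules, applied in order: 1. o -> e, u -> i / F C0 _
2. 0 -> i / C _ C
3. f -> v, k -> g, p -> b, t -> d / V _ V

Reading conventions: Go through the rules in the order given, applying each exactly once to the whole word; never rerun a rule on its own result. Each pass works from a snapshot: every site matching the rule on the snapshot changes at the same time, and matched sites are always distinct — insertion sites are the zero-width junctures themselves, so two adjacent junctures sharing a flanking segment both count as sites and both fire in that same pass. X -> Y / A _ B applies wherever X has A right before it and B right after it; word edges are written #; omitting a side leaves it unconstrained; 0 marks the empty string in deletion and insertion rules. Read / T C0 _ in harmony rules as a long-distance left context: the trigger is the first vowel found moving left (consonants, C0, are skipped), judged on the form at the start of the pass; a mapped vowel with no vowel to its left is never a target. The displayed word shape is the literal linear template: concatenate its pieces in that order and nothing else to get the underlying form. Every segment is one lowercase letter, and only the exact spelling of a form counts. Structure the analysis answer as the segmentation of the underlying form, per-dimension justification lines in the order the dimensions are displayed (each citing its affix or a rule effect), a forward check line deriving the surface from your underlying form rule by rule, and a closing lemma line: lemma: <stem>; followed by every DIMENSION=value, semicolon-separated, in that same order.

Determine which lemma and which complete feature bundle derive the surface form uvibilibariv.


underlying: uf-ibulbar-iv
CLASS=vo - signalled by the affix -iv
ASPECT=em - signalled by the affix uf-
check: ufibulbariv -> ufibilbariv -> ufibilibariv -> uvibilibariv
lemma: ibulbar; CLASS=vo; ASPECT=em


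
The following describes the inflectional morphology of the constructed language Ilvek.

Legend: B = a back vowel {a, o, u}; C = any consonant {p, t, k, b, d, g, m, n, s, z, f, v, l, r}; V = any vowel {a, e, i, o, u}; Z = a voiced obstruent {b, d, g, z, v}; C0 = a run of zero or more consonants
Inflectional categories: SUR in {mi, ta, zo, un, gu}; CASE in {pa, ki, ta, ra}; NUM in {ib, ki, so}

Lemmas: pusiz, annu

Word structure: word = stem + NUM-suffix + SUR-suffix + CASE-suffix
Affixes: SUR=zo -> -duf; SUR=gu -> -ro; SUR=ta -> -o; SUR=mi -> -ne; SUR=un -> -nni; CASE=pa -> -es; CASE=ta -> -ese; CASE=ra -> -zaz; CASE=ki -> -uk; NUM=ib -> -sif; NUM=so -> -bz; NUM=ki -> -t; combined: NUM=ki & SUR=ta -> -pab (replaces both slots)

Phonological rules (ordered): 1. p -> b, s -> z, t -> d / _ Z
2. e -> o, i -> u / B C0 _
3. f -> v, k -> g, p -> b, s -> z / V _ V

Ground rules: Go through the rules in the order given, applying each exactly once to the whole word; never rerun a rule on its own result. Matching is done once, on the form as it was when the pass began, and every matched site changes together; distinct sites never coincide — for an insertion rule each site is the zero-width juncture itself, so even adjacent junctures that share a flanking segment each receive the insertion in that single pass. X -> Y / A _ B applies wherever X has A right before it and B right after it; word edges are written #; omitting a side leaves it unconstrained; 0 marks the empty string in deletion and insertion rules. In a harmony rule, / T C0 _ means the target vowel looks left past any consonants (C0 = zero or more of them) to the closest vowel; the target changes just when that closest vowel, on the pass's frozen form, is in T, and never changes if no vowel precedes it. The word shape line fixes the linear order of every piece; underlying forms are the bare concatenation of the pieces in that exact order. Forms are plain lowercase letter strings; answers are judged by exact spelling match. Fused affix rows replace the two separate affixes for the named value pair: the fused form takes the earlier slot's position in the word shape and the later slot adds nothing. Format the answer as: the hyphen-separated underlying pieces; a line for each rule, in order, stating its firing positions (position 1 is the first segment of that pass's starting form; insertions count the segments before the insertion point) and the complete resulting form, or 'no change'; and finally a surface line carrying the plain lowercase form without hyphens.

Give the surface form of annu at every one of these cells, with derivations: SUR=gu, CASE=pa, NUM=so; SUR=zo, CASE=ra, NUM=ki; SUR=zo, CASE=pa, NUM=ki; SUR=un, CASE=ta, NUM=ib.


cell SUR=gu, CASE=pa, NUM=so:
underlying: annu-bz-ro-es
1. p -> b, s -> z, t -> d / _ Z: no change
2. e -> o, i -> u / B C0 _: fires at position(s) 9: annubzroos
3. f -> v, k -> g, p -> b, s -> z / V _ V: no change
surface: annubzroos

cell SUR=zo, CASE=ra, NUM=ki:
underlying: annu-t-duf-zaz
1. p -> b, s -> z, t -> d / _ Z: fires at position(s) 5: annuddufzaz
2. e -> o, i -> u / B C0 _: no change
3. f -> v, k -> g, p -> b, s -> z / V _ V: no change
surface: annuddufzaz

cell SUR=zo, CASE=pa, NUM=ki:
underlying: annu-t-duf-es
1. p -> b, s -> z, t -> d / _ Z: fires at position(s) 5: annuddufes
2. e -> o, i -> u / B C0 _: fires at position(s) 9: annuddufos
3. f -> v, k -> g, p -> b, s -> z / V _ V: fires at position(s) 8: annudduvos
surface: annudduvos

cell SUR=un, CASE=ta, NUM=ib:
underlying: annu-sif-nni-ese
1. p -> b, s -> z, t -> d / _ Z: no change
2. e -> o, i -> u / B C0 _: fires at position(s) 6: annusufnniese
3. f -> v, k -> g, p -> b, s -> z / V _ V: fires at position(s) 5, 12: annuzufnnieze
surface: annuzufnnieze


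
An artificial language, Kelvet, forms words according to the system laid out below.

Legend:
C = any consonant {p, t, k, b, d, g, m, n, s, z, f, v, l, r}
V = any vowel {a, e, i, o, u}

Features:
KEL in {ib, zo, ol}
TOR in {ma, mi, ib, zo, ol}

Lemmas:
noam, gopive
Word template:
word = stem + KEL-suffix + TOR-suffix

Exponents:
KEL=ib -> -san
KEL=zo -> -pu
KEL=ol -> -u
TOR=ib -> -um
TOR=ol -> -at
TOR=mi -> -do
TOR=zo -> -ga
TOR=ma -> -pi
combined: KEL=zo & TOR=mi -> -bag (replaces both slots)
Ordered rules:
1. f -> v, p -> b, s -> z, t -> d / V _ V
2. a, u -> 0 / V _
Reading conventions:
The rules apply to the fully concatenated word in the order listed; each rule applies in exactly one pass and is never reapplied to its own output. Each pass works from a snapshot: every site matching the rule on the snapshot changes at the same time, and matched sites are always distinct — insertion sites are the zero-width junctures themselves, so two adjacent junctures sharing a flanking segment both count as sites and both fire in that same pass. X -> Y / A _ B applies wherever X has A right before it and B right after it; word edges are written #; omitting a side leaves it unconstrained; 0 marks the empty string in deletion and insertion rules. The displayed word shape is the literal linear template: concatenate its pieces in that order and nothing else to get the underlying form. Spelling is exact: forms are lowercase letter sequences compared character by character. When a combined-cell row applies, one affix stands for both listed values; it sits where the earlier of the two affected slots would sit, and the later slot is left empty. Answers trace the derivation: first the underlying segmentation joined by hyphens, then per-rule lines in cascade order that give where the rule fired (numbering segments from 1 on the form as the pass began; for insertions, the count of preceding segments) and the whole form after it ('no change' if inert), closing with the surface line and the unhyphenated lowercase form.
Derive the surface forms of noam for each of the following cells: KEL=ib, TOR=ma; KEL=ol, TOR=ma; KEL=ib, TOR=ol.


cell KEL=ib, TOR=ma:
underlying: noam-san-pi
1. f -> v, p -> b, s -> z, t -> d / V _ V: no change
2. a, u -> 0 / V _: fires at position(s) 3: nomsanpi
surface: nomsanpi

cell KEL=ol, TOR=ma:
underlying: noam-u-pi
1. f -> v, p -> b, s -> z, t -> d / V _ V: fires at position(s) 6: noamubi
2. a, u -> 0 / V _: fires at position(s) 3: nomubi
surface: nomubi

cell KEL=ib, TOR=ol:
underlying: noam-san-at
1. f -> v, p -> b, s -> z, t -> d / V _ V: no change
2. a, u -> 0 / V _: fires at position(s) 3: nomsanat
surface: nomsanat


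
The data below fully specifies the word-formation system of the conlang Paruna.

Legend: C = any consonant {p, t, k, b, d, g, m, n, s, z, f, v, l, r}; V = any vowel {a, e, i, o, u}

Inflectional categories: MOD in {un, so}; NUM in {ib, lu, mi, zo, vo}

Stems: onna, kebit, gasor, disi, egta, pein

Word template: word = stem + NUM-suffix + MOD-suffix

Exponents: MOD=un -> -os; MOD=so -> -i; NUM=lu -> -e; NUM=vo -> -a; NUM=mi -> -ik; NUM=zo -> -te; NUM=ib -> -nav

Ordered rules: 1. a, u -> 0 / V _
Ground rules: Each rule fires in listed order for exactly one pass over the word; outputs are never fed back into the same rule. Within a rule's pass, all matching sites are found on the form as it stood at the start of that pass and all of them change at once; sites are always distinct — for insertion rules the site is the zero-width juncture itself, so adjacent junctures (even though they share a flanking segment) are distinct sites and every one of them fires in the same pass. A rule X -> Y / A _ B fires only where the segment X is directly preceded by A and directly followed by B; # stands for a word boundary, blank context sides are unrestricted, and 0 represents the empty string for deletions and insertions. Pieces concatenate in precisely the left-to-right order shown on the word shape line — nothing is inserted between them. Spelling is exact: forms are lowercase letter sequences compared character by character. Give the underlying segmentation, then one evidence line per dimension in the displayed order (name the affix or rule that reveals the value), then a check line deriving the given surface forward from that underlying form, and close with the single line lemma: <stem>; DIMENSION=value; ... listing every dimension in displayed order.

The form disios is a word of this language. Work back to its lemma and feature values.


underlying: disi-a-os
MOD=un - signalled by the affix -os
NUM=vo - signalled by the affix -a
check: disiaos -> disios
lemma: disi; MOD=un; NUM=vo


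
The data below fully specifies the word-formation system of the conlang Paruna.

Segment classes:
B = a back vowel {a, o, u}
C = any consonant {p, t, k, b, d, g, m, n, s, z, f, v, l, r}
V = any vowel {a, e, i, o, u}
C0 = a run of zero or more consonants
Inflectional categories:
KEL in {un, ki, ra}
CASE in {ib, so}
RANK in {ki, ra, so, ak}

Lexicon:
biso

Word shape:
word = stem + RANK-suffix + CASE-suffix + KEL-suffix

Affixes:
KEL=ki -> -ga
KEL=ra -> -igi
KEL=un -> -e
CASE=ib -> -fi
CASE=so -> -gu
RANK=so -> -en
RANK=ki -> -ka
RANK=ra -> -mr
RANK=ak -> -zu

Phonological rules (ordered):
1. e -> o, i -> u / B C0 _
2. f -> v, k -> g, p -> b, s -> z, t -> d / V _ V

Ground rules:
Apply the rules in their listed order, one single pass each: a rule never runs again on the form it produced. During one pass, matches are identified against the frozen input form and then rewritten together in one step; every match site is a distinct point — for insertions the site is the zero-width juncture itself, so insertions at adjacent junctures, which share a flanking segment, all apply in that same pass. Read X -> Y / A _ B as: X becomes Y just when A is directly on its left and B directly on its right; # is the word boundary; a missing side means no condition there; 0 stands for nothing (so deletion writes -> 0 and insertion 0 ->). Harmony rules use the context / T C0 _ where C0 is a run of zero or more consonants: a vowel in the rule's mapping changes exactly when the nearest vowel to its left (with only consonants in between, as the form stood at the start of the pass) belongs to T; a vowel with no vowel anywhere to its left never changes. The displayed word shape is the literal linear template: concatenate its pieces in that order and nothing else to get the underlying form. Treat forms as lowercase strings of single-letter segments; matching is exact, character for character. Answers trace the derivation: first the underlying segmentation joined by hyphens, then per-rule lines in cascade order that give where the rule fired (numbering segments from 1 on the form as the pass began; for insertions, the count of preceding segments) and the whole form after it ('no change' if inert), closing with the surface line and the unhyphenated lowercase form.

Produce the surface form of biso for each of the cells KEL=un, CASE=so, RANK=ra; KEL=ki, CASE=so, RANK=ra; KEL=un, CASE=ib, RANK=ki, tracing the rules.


cell KEL=un, CASE=so, RANK=ra:
underlying: biso-mr-gu-e
1. e -> o, i -> u / B C0 _: fires at position(s) 9: bisomrguo
2. f -> v, k -> g, p -> b, s -> z, t -> d / V _ V: fires at position(s) 3: bizomrguo
surface: bizomrguo

cell KEL=ki, CASE=so, RANK=ra:
underlying: biso-mr-gu-ga
1. e -> o, i -> u / B C0 _: no change
2. f -> v, k -> g, p -> b, s -> z, t -> d / V _ V: fires at position(s) 3: bizomrguga
surface: bizomrguga

cell KEL=un, CASE=ib, RANK=ki:
underlying: biso-ka-fi-e
1. e -> o, i -> u / B C0 _: fires at position(s) 8: bisokafue
2. f -> v, k -> g, p -> b, s -> z, t -> d / V _ V: fires at position(s) 3, 5, 7: bizogavue
surface: bizogavue


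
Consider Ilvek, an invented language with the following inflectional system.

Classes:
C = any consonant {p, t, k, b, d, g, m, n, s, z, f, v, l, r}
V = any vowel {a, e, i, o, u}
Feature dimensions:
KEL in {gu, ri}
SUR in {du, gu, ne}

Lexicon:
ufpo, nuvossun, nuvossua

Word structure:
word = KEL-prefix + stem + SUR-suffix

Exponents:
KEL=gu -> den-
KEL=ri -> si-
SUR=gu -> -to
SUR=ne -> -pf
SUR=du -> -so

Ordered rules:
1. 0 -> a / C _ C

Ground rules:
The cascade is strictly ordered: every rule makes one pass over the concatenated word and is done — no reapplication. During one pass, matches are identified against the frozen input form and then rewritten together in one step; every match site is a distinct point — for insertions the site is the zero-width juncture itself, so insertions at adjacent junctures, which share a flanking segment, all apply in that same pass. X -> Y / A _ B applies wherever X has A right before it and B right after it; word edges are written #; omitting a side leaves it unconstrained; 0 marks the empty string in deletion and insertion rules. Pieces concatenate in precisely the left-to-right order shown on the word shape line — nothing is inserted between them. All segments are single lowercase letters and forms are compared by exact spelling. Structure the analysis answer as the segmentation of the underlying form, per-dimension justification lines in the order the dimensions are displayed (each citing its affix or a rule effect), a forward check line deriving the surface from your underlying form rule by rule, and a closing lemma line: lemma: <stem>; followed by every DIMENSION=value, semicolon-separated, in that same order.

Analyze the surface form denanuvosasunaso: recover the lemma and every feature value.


underlying: den-nuvossun-so
KEL=gu - signalled by the affix den-
SUR=du - signalled by the affix -so
check: dennuvossunso -> denanuvosasunaso
lemma: nuvossun; KEL=gu; SUR=du


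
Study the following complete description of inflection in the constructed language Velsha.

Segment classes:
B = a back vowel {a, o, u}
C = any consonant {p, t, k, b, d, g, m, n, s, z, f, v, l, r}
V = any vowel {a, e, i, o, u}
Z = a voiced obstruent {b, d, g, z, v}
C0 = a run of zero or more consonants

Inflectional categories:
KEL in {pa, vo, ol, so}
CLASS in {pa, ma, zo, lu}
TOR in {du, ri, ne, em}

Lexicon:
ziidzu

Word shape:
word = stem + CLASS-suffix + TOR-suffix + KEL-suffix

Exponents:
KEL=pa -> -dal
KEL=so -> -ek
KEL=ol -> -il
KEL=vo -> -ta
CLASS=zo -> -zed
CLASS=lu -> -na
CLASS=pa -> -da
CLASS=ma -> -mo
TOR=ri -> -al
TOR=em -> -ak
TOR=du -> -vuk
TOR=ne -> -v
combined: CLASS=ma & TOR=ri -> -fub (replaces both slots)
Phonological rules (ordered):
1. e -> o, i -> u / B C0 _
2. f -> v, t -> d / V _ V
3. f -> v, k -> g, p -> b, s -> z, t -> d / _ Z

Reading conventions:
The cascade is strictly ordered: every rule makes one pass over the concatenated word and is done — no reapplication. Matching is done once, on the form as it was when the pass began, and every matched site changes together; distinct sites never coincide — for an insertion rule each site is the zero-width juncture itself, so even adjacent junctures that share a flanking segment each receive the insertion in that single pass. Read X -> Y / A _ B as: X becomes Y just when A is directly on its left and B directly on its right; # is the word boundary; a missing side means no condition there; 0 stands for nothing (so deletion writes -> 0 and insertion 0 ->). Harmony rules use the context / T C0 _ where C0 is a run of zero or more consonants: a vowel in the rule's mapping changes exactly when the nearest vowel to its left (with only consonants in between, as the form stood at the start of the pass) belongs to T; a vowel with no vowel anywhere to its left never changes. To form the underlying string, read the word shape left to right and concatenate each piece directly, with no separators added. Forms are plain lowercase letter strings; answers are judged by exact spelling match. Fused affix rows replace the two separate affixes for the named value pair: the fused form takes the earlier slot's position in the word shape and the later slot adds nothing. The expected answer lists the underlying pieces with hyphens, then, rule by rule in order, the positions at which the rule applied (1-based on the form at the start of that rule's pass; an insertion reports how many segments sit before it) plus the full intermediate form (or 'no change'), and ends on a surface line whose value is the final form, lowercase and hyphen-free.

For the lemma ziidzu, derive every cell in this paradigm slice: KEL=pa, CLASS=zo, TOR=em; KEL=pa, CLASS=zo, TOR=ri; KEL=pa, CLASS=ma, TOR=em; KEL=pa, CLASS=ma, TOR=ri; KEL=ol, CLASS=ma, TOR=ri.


cell KEL=pa, CLASS=zo, TOR=em:
underlying: ziidzu-zed-ak-dal
1. e -> o, i -> u / B C0 _: fires at position(s) 8: ziidzuzodakdal
2. f -> v, t -> d / V _ V: no change
3. f -> v, k -> g, p -> b, s -> z, t -> d / _ Z: fires at position(s) 11: ziidzuzodagdal
surface: ziidzuzodagdal

cell KEL=pa, CLASS=zo, TOR=ri:
underlying: ziidzu-zed-al-dal
1. e -> o, i -> u / B C0 _: fires at position(s) 8: ziidzuzodaldal
2. f -> v, t -> d / V _ V: no change
3. f -> v, k -> g, p -> b, s -> z, t -> d / _ Z: no change
surface: ziidzuzodaldal

cell KEL=pa, CLASS=ma, TOR=em:
underlying: ziidzu-mo-ak-dal
1. e -> o, i -> u / B C0 _: no change
2. f -> v, t -> d / V _ V: no change
3. f -> v, k -> g, p -> b, s -> z, t -> d / _ Z: fires at position(s) 10: ziidzumoagdal
surface: ziidzumoagdal

cell KEL=pa, CLASS=ma, TOR=ri:
underlying: ziidzu-fub-dal
1. e -> o, i -> u / B C0 _: no change
2. f -> v, t -> d / V _ V: fires at position(s) 7: ziidzuvubdal
3. f -> v, k -> g, p -> b, s -> z, t -> d / _ Z: no change
surface: ziidzuvubdal

cell KEL=ol, CLASS=ma, TOR=ri:
underlying: ziidzu-fub-il
1. e -> o, i -> u / B C0 _: fires at position(s) 10: ziidzufubul
2. f -> v, t -> d / V _ V: fires at position(s) 7: ziidzuvubul
3. f -> v, k -> g, p -> b, s -> z, t -> d / _ Z: no change
surface: ziidzuvubul


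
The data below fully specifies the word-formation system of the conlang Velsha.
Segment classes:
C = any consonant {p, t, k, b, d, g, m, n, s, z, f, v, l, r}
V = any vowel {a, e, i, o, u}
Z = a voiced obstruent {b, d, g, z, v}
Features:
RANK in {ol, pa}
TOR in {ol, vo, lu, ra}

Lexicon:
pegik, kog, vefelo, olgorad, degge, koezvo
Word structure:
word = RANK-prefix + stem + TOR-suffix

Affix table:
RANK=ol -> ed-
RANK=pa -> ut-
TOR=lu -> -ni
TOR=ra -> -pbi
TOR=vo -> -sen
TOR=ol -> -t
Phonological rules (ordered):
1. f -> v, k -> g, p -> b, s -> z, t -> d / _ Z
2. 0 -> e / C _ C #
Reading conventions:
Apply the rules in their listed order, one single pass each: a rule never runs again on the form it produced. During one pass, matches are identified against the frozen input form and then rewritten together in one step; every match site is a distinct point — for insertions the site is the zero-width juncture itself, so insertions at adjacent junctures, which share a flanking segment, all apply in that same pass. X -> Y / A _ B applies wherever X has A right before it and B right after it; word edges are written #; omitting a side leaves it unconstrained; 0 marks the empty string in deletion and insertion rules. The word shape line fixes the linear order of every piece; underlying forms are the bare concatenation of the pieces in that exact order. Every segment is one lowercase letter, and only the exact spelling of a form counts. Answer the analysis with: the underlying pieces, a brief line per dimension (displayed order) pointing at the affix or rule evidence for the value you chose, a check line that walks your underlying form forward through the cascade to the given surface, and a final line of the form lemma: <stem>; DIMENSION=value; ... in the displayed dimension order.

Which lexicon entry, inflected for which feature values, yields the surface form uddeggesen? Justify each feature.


underlying: ut-degge-sen
RANK=pa - signalled by the affix ut-
TOR=vo - signalled by the affix -sen
check: utdeggesen -> uddeggesen -> uddeggesen
lemma: degge; RANK=pa; TOR=vo
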